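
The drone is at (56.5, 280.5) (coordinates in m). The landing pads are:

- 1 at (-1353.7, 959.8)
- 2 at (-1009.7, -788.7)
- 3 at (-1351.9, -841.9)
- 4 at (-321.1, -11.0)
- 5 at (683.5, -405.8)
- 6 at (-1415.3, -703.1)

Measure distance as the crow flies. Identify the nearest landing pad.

Distances from (56.5, 280.5):
1: √((-1410.2)² + (679.3)²) = √(1988664.040 + 461448.490) = 1565.3 m
2: √((-1066.2)² + (-1069.2)²) = √(1136782.440 + 1143188.640) = 1510.0 m
3: √((-1408.4)² + (-1122.4)²) = √(1983590.560 + 1259781.760) = 1800.9 m
4: √((-377.6)² + (-291.5)²) = √(142581.760 + 84972.250) = 477.0 m
5: √((627.0)² + (-686.3)²) = √(393129.000 + 471007.690) = 929.6 m
6: √((-1471.8)² + (-983.6)²) = √(2166195.240 + 967468.960) = 1770.2 m
Minimum: 4 at 477.0 m.

4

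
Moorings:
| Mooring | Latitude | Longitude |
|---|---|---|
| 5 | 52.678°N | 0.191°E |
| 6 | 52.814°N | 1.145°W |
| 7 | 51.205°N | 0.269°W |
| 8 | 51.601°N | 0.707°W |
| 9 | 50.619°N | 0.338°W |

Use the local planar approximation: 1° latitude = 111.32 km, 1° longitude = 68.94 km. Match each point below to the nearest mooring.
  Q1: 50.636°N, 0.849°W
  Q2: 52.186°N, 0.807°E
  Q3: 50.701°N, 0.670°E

Q1→9; Q2→5; Q3→9

Q1 at 50.636°N, 0.849°W:
  5: √((2.042·111.32)² + (1.040·68.94)²) = √(51672.30926 + 5140.54585) = 238.354 km
  6: √((2.178·111.32)² + (-0.296·68.94)²) = √(58784.40763 + 416.41463) = 243.312 km
  7: √((0.569·111.32)² + (0.580·68.94)²) = √(4012.09242 + 1598.81622) = 74.906 km
  8: √((0.965·111.32)² + (0.142·68.94)²) = √(11539.87281 + 95.83392) = 107.869 km
  9: √((-0.017·111.32)² + (0.511·68.94)²) = √(3.58133 + 1241.03594) = 35.279 km
  → nearest: 9 (35.279 km)
Q2 at 52.186°N, 0.807°E:
  5: √((0.492·111.32)² + (-0.616·68.94)²) = √(2999.69156 + 1803.44949) = 69.305 km
  6: √((0.628·111.32)² + (-1.952·68.94)²) = √(4887.26269 + 18109.32174) = 151.646 km
  7: √((-0.981·111.32)² + (-1.076·68.94)²) = √(11925.71455 + 5502.58932) = 132.016 km
  8: √((-0.585·111.32)² + (-1.514·68.94)²) = √(4240.90093 + 10894.17403) = 123.025 km
  9: √((-1.567·111.32)² + (-1.145·68.94)²) = √(30428.76935 + 6230.93946) = 191.467 km
  → nearest: 5 (69.305 km)
Q3 at 50.701°N, 0.670°E:
  5: √((1.977·111.32)² + (-0.479·68.94)²) = √(48435.04794 + 1090.46966) = 222.543 km
  6: √((2.113·111.32)² + (-1.815·68.94)²) = √(55328.05323 + 15656.54090) = 266.429 km
  7: √((0.504·111.32)² + (-0.939·68.94)²) = √(3147.80244 + 4190.57621) = 85.664 km
  8: √((0.900·111.32)² + (-1.377·68.94)²) = √(10037.63534 + 9011.77705) = 138.020 km
  9: √((-0.082·111.32)² + (-1.008·68.94)²) = √(83.32477 + 4829.07135) = 70.088 km
  → nearest: 9 (70.088 km)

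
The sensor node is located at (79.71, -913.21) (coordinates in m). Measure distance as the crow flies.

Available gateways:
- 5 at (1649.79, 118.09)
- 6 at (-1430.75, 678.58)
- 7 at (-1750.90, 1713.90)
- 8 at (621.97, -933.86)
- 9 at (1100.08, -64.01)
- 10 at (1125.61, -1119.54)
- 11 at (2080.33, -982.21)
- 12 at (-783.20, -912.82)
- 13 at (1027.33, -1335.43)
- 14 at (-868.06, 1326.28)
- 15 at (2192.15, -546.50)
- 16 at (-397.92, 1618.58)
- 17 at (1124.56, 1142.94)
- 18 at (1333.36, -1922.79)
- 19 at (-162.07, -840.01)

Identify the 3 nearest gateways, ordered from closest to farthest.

Distances from (79.71, -913.21):
5: √((1570.08)² + (1031.30)²) = √(2465151.2064 + 1063579.6900) = 1878.49 m
6: √((-1510.46)² + (1591.79)²) = √(2281489.4116 + 2533795.4041) = 2194.38 m
7: √((-1830.61)² + (2627.11)²) = √(3351132.9721 + 6901706.9521) = 3202.01 m
8: √((542.26)² + (-20.65)²) = √(294045.9076 + 426.4225) = 542.65 m
9: √((1020.37)² + (849.20)²) = √(1041154.9369 + 721140.6400) = 1327.51 m
10: √((1045.90)² + (-206.33)²) = √(1093906.8100 + 42572.0689) = 1066.06 m
11: √((2000.62)² + (-69.00)²) = √(4002480.3844 + 4761.0000) = 2001.81 m
12: √((-862.91)² + (0.39)²) = √(744613.6681 + 0.1521) = 862.91 m
13: √((947.62)² + (-422.22)²) = √(897983.6644 + 178269.7284) = 1037.43 m
14: √((-947.77)² + (2239.49)²) = √(898267.9729 + 5015315.4601) = 2431.79 m
15: √((2112.44)² + (366.71)²) = √(4462402.7536 + 134476.2241) = 2144.03 m
16: √((-477.63)² + (2531.79)²) = √(228130.4169 + 6409960.6041) = 2576.45 m
17: √((1044.85)² + (2056.15)²) = √(1091711.5225 + 4227752.8225) = 2306.40 m
18: √((1253.65)² + (-1009.58)²) = √(1571638.3225 + 1019251.7764) = 1609.62 m
19: √((-241.78)² + (73.20)²) = √(58457.5684 + 5358.2400) = 252.62 m
Sorted: 19 (252.62 m) < 8 (542.65 m) < 12 (862.91 m) < 13 (1037.43 m) < 10 (1066.06 m) < …

19, 8, 12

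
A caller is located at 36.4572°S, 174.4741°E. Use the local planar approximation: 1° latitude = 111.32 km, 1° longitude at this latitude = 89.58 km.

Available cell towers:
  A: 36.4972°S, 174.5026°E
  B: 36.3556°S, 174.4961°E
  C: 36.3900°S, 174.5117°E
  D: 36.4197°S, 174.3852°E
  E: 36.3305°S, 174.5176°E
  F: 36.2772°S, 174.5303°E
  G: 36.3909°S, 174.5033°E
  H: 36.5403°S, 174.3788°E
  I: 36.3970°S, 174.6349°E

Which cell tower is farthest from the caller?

F

Distances from 36.4572°S, 174.4741°E:
A: 5.1328 km
B: 11.4805 km
C: 8.2040 km
D: 8.9915 km
E: 14.6326 km
F: 20.6604 km
G: 7.8303 km
H: 12.5879 km
I: 15.8870 km
Maximum: F at 20.6604 km.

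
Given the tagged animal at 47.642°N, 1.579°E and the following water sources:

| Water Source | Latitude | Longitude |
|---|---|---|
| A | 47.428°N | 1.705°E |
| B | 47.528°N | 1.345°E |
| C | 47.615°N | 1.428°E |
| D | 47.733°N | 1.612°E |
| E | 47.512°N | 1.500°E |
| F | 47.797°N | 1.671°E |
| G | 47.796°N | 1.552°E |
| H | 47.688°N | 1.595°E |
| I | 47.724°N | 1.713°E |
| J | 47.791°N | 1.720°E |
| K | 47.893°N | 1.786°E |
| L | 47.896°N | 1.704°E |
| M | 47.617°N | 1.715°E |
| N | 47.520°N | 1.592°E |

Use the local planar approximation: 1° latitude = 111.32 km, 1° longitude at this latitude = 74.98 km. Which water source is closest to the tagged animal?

H

Distances from 47.642°N, 1.579°E:
A: 25.627 km
B: 21.654 km
C: 11.714 km
D: 10.428 km
E: 15.637 km
F: 18.582 km
G: 17.262 km
H: 5.259 km
I: 13.575 km
J: 19.669 km
K: 31.963 km
L: 29.788 km
M: 10.570 km
N: 13.616 km
Minimum: H at 5.259 km.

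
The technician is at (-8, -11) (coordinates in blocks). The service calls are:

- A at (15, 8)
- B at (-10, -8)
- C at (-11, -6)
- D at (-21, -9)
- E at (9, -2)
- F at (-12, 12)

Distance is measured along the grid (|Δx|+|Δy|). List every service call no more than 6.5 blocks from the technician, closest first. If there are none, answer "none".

Distances from (-8, -11):
A: 42 blocks
B: 5 blocks
C: 8 blocks
D: 15 blocks
E: 26 blocks
F: 27 blocks
Threshold 6.5 blocks: B (5 blocks) is within range.

B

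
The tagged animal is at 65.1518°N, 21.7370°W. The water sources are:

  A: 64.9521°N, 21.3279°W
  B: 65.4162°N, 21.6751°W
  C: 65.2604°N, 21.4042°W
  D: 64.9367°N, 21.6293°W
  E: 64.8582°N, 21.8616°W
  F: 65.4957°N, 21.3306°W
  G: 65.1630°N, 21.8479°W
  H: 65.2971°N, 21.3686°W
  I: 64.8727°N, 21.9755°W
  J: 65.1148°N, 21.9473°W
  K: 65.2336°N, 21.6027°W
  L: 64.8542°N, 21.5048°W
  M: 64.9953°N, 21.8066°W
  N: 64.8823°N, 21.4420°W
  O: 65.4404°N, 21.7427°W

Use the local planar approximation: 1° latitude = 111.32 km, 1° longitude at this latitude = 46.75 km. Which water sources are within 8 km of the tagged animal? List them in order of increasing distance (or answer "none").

G

Distances from 65.1518°N, 21.7370°W:
A: 29.3254 km
B: 29.5749 km
C: 19.7032 km
D: 24.4686 km
E: 33.1986 km
F: 42.7382 km
G: 5.3324 km
H: 23.6272 km
I: 33.0095 km
J: 10.6594 km
K: 11.0607 km
L: 34.8620 km
M: 17.7228 km
N: 33.0188 km
O: 32.1281 km
Threshold 8 km: G (5.3324 km) is within range.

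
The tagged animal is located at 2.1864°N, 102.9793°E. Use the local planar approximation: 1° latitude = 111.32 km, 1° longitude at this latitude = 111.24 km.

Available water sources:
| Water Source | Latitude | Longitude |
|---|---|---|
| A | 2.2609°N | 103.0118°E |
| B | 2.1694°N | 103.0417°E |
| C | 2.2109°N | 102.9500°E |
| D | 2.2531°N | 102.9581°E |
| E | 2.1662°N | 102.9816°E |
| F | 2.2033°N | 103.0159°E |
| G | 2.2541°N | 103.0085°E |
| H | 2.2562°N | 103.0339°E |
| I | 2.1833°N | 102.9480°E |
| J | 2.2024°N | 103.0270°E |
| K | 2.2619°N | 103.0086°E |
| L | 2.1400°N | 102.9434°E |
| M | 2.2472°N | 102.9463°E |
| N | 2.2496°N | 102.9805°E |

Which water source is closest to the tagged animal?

E

Distances from 2.1864°N, 102.9793°E:
A: 9.0471 km
B: 7.1947 km
C: 4.2499 km
D: 7.7906 km
E: 2.2632 km
F: 4.4850 km
G: 8.2066 km
H: 9.8623 km
I: 3.4989 km
J: 5.5971 km
K: 9.0145 km
L: 6.5290 km
M: 7.6997 km
N: 7.0367 km
Minimum: E at 2.2632 km.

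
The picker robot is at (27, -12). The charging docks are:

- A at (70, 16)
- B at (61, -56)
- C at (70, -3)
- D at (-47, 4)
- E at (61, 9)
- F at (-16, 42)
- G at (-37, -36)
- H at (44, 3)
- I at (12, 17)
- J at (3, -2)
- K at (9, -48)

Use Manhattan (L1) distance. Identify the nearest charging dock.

Distances from (27, -12):
A: |43| + |28| = 43 + 28 = 71
B: |34| + |-44| = 34 + 44 = 78
C: |43| + |9| = 43 + 9 = 52
D: |-74| + |16| = 74 + 16 = 90
E: |34| + |21| = 34 + 21 = 55
F: |-43| + |54| = 43 + 54 = 97
G: |-64| + |-24| = 64 + 24 = 88
H: |17| + |15| = 17 + 15 = 32
I: |-15| + |29| = 15 + 29 = 44
J: |-24| + |10| = 24 + 10 = 34
K: |-18| + |-36| = 18 + 36 = 54
Minimum: H at 32.

H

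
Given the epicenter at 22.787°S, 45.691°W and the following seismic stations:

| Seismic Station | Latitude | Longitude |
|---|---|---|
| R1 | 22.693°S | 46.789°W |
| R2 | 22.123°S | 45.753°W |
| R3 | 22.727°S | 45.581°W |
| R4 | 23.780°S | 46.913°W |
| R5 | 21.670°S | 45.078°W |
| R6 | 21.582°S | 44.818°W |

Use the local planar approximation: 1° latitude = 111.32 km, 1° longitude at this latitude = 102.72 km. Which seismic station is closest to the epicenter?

R3

Distances from 22.787°S, 45.691°W:
R1: √((0.094·111.32)² + (-1.098·102.72)²) = √(109.49697 + 12720.80812) = 113.271 km
R2: √((0.664·111.32)² + (-0.062·102.72)²) = √(5463.64602 + 40.55958) = 74.190 km
R3: √((0.060·111.32)² + (0.110·102.72)²) = √(44.61171 + 127.67192) = 13.126 km
R4: √((-0.993·111.32)² + (-1.222·102.72)²) = √(12219.25962 + 15756.23441) = 167.259 km
R5: √((1.117·111.32)² + (0.613·102.72)²) = √(15461.53976 + 3964.88843) = 139.379 km
R6: √((1.205·111.32)² + (0.873·102.72)²) = √(17993.70057 + 8041.52671) = 161.354 km
Minimum: R3 at 13.126 km.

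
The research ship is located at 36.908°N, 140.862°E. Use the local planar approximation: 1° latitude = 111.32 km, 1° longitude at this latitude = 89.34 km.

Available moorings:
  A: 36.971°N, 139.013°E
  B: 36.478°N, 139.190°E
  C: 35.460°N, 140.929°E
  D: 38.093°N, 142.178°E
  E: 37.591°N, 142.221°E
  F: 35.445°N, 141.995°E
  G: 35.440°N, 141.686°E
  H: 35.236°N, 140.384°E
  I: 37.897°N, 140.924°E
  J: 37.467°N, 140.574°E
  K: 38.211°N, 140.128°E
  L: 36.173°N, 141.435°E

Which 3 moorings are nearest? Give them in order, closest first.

Distances from 36.908°N, 140.862°E:
A: √((0.063·111.32)² + (-1.849·89.34)²) = √(49.18441 + 27287.62377) = 165.338 km
B: √((-0.430·111.32)² + (-1.672·89.34)²) = √(2291.30713 + 22313.33278) = 156.859 km
C: √((-1.448·111.32)² + (0.067·89.34)²) = √(25982.65454 + 35.82956) = 161.302 km
D: √((1.185·111.32)² + (1.316·89.34)²) = √(17401.35616 + 13823.04350) = 176.704 km
E: √((0.683·111.32)² + (1.359·89.34)²) = √(5780.79812 + 14741.13114) = 143.255 km
F: √((-1.463·111.32)² + (1.133·89.34)²) = √(26523.75744 + 10245.93782) = 191.754 km
G: √((-1.468·111.32)² + (0.824·89.34)²) = √(26705.36428 + 5419.33901) = 179.234 km
H: √((-1.672·111.32)² + (-0.478·89.34)²) = √(34643.27502 + 1823.67603) = 190.963 km
I: √((0.989·111.32)² + (0.062·89.34)²) = √(12121.01472 + 30.68141) = 110.235 km
J: √((0.559·111.32)² + (-0.288·89.34)²) = √(3872.30905 + 662.02878) = 67.337 km
K: √((1.303·111.32)² + (-0.734·89.34)²) = √(21039.49090 + 4300.15407) = 159.184 km
L: √((-0.735·111.32)² + (0.573·89.34)²) = √(6694.54513 + 2620.60243) = 96.515 km
Sorted: J (67.337 km) < L (96.515 km) < I (110.235 km) < E (143.255 km) < B (156.859 km) < …

J, L, I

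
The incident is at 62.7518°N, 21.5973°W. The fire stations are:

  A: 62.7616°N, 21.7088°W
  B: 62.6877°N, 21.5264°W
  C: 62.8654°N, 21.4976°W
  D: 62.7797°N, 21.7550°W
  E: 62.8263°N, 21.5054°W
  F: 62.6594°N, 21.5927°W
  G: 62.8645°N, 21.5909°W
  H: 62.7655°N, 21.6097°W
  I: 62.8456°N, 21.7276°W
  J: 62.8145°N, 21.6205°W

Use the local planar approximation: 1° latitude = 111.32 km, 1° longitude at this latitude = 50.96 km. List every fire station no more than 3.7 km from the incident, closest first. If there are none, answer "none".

H

Distances from 62.7518°N, 21.5973°W:
A: 5.7858 km
B: 7.9982 km
C: 13.6284 km
D: 8.6157 km
E: 9.5243 km
F: 10.2886 km
G: 12.5500 km
H: 1.6508 km
I: 12.3743 km
J: 7.0792 km
Threshold 3.7 km: H (1.6508 km) is within range.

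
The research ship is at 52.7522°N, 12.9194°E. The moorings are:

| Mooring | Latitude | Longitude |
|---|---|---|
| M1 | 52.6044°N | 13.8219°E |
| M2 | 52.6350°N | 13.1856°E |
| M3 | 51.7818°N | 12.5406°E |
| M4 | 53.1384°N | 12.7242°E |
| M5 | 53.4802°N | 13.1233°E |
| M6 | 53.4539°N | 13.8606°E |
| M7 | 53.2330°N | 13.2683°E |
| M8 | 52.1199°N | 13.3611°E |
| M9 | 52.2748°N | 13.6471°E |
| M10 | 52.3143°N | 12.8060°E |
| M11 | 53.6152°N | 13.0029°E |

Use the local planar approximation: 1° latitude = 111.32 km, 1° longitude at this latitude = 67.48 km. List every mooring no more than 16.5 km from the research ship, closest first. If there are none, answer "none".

Distances from 52.7522°N, 12.9194°E:
M1: 63.0841 km
M2: 22.2012 km
M3: 111.0080 km
M4: 44.9644 km
M5: 82.2007 km
M6: 100.6751 km
M7: 58.4721 km
M8: 76.4383 km
M9: 72.3576 km
M10: 49.3440 km
M11: 96.2343 km
Threshold 16.5 km: none within range.

none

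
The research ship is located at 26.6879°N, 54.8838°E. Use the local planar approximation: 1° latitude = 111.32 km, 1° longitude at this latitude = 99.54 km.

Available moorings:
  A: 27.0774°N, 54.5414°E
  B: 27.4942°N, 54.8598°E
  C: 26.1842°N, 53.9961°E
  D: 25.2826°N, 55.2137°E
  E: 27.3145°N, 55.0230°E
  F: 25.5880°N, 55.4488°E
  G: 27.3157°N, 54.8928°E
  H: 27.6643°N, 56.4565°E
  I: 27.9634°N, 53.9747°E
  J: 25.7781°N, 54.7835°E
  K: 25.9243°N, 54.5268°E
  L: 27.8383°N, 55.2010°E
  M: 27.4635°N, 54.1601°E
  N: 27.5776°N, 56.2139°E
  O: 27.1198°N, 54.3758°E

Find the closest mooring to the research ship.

A

Distances from 26.6879°N, 54.8838°E:
A: √((0.3895·111.32)² + (-0.3424·99.54)²) = √(1880.015022 + 1161.616534) = 55.1510 km
B: √((0.8063·111.32)² + (-0.0240·99.54)²) = √(8056.375776 + 5.707130) = 89.7891 km
C: √((-0.5037·111.32)² + (-0.8877·99.54)²) = √(3144.056175 + 7807.782605) = 104.6510 km
D: √((-1.4053·111.32)² + (0.3299·99.54)²) = √(24472.846592 + 1078.350400) = 159.8474 km
E: √((0.6266·111.32)² + (0.1392·99.54)²) = √(4865.496634 + 191.987849) = 71.1160 km
F: √((-1.0999·111.32)² + (0.5650·99.54)²) = √(14991.766157 + 3162.948848) = 134.7394 km
G: √((0.6278·111.32)² + (0.0090·99.54)²) = √(4884.150278 + 0.802565) = 69.8924 km
H: √((0.9764·111.32)² + (1.5727·99.54)²) = √(11814.135206 + 24506.824822) = 190.5806 km
I: √((1.2755·111.32)² + (-0.9091·99.54)²) = √(20160.779569 + 8188.768401) = 168.3732 km
J: √((-0.9098·111.32)² + (-0.1003·99.54)²) = √(10257.422877 + 99.677500) = 101.7698 km
K: √((-0.7636·111.32)² + (-0.3570·99.54)²) = √(7225.671856 + 1262.791660) = 92.1329 km
L: √((1.1504·111.32)² + (0.3172·99.54)²) = √(16400.011078 + 996.923033) = 131.8974 km
M: √((0.7756·111.32)² + (-0.7237·99.54)²) = √(7454.559683 + 5189.343488) = 112.4451 km
N: √((0.8897·111.32)² + (1.3301·99.54)²) = √(9809.199706 + 17529.271183) = 165.3435 km
O: √((0.4319·111.32)² + (-0.5080·99.54)²) = √(2311.600626 + 2556.952718) = 69.7750 km
Minimum: A at 55.1510 km.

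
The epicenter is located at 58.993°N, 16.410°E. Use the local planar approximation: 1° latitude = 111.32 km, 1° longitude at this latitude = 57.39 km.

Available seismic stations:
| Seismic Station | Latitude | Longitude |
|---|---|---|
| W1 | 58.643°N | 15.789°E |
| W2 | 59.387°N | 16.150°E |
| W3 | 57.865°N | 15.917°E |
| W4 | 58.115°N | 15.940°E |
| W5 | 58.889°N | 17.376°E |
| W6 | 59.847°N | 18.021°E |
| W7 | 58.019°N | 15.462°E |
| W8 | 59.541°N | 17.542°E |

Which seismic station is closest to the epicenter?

Distances from 58.993°N, 16.410°E:
W1: 52.803 km
W2: 46.329 km
W3: 128.717 km
W4: 101.393 km
W5: 56.635 km
W6: 132.611 km
W7: 121.310 km
W8: 89.117 km
Minimum: W2 at 46.329 km.

W2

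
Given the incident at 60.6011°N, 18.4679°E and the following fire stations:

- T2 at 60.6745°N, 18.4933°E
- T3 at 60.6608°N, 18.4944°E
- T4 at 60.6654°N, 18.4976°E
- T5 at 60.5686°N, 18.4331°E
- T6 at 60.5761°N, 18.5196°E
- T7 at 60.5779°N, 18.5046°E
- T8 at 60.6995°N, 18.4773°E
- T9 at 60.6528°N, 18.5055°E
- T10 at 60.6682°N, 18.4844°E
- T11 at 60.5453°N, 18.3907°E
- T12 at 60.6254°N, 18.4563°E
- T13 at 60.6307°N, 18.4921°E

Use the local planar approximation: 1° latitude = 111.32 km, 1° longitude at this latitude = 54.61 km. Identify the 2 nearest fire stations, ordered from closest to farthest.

T12, T7

Distances from 60.6011°N, 18.4679°E:
T2: 8.2878 km
T3: 6.8015 km
T4: 7.3393 km
T5: 4.0867 km
T6: 3.9644 km
T7: 3.2691 km
T8: 10.9659 km
T9: 6.1106 km
T10: 7.5237 km
T11: 7.5072 km
T12: 2.7783 km
T13: 3.5502 km
Sorted: T12 (2.7783 km) < T7 (3.2691 km) < T13 (3.5502 km) < T6 (3.9644 km) < …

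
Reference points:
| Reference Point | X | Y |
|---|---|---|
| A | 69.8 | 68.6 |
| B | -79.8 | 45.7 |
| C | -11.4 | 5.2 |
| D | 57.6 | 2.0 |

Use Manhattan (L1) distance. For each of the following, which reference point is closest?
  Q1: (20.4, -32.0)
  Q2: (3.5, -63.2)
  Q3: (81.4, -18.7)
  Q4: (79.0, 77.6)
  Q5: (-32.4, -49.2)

Q1→C; Q2→C; Q3→D; Q4→A; Q5→C

Q1 at (20.4, -32.0):
  A: 150.0
  B: 177.9
  C: 69.0
  D: 71.2
  → nearest: C (69.0)
Q2 at (3.5, -63.2):
  A: 198.1
  B: 192.2
  C: 83.3
  D: 119.3
  → nearest: C (83.3)
Q3 at (81.4, -18.7):
  A: 98.9
  B: 225.6
  C: 116.7
  D: 44.5
  → nearest: D (44.5)
Q4 at (79.0, 77.6):
  A: 18.2
  B: 190.7
  C: 162.8
  D: 97.0
  → nearest: A (18.2)
Q5 at (-32.4, -49.2):
  A: 220.0
  B: 142.3
  C: 75.4
  D: 141.2
  → nearest: C (75.4)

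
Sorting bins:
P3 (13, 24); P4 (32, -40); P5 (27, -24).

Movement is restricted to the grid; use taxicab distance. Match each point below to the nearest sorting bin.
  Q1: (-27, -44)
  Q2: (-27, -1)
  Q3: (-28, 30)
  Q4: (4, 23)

Q1→P4; Q2→P3; Q3→P3; Q4→P3

Q1 at (-27, -44):
  P3: 108
  P4: 63
  P5: 74
  → nearest: P4 (63)
Q2 at (-27, -1):
  P3: 65
  P4: 98
  P5: 77
  → nearest: P3 (65)
Q3 at (-28, 30):
  P3: 47
  P4: 130
  P5: 109
  → nearest: P3 (47)
Q4 at (4, 23):
  P3: 10
  P4: 91
  P5: 70
  → nearest: P3 (10)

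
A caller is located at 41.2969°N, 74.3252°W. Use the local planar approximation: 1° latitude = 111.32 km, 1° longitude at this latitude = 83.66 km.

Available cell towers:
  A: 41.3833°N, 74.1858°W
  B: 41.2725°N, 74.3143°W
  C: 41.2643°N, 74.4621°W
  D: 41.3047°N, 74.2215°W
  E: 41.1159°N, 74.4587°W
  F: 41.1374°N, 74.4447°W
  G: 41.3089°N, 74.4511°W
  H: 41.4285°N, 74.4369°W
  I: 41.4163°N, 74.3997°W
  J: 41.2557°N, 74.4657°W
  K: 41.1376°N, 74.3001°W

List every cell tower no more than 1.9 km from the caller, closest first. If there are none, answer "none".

none

Distances from 41.2969°N, 74.3252°W:
A: 15.1167 km
B: 2.8652 km
C: 12.0143 km
D: 8.7189 km
E: 23.0373 km
F: 20.3766 km
G: 10.6172 km
H: 17.3764 km
I: 14.6804 km
J: 12.6173 km
K: 17.8572 km
Threshold 1.9 km: none within range.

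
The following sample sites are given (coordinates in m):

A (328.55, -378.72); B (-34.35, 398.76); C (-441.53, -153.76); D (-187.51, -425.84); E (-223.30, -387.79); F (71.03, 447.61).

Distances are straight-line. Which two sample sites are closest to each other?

Pairwise distances:
D–E: 52.24 m
B–F: 116.15 m
C–E: 319.99 m
C–D: 372.23 m
A–D: 518.21 m
A–E: 551.92 m
B–C: 686.35 m
C–F: 790.17 m
A–C: 802.27 m
B–E: 808.93 m
B–D: 838.70 m
A–B: 858.00 m
A–F: 865.53 m
E–F: 885.73 m
D–F: 910.91 m
Closest pair: D–E at 52.24 m.

D and E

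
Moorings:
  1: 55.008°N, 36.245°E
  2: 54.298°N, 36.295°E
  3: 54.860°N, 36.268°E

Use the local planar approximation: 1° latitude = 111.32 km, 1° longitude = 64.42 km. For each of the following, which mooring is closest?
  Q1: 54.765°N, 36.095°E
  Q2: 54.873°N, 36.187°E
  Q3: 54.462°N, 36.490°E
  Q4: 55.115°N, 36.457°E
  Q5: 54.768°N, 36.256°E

Q1→3; Q2→3; Q3→2; Q4→1; Q5→3

Q1 at 54.765°N, 36.095°E:
  1: √((0.243·111.32)² + (0.150·64.42)²) = √(731.74362 + 93.37357) = 28.725 km
  2: √((-0.467·111.32)² + (0.200·64.42)²) = √(2702.58994 + 165.99746) = 53.559 km
  3: √((0.095·111.32)² + (0.173·64.42)²) = √(111.83909 + 124.20345) = 15.364 km
  → nearest: 3 (15.364 km)
Q2 at 54.873°N, 36.187°E:
  1: √((0.135·111.32)² + (0.058·64.42)²) = √(225.84680 + 13.96039) = 15.486 km
  2: √((-0.575·111.32)² + (0.108·64.42)²) = √(4097.15208 + 48.40486) = 64.386 km
  3: √((-0.013·111.32)² + (0.081·64.42)²) = √(2.09427 + 27.22773) = 5.415 km
  → nearest: 3 (5.415 km)
Q3 at 54.462°N, 36.490°E:
  1: √((0.546·111.32)² + (-0.245·64.42)²) = √(3694.29592 + 249.09993) = 62.796 km
  2: √((-0.164·111.32)² + (-0.195·64.42)²) = √(333.29906 + 157.80133) = 22.161 km
  3: √((0.398·111.32)² + (-0.222·64.42)²) = √(1962.96492 + 204.52547) = 46.556 km
  → nearest: 2 (22.161 km)
Q4 at 55.115°N, 36.457°E:
  1: √((-0.107·111.32)² + (-0.212·64.42)²) = √(141.87764 + 186.51474) = 18.122 km
  2: √((-0.817·111.32)² + (-0.162·64.42)²) = √(8271.61874 + 108.91093) = 91.545 km
  3: √((-0.255·111.32)² + (-0.189·64.42)²) = √(805.79906 + 148.23988) = 30.888 km
  → nearest: 1 (18.122 km)
Q5 at 54.768°N, 36.256°E:
  1: √((0.240·111.32)² + (-0.011·64.42)²) = √(713.78740 + 0.50214) = 26.726 km
  2: √((-0.470·111.32)² + (0.039·64.42)²) = √(2737.42426 + 6.31205) = 52.381 km
  3: √((0.092·111.32)² + (0.012·64.42)²) = √(104.88709 + 0.59759) = 10.271 km
  → nearest: 3 (10.271 km)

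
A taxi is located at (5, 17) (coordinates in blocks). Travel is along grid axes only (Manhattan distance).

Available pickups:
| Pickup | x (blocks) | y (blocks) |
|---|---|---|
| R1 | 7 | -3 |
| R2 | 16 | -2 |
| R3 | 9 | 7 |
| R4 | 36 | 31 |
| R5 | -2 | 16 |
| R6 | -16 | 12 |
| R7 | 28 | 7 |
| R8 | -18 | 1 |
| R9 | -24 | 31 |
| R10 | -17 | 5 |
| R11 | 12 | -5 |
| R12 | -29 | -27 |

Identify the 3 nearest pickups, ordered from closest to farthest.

Distances from (5, 17):
R1: 22 blocks
R2: 30 blocks
R3: 14 blocks
R4: 45 blocks
R5: 8 blocks
R6: 26 blocks
R7: 33 blocks
R8: 39 blocks
R9: 43 blocks
R10: 34 blocks
R11: 29 blocks
R12: 78 blocks
Sorted: R5 (8 blocks) < R3 (14 blocks) < R1 (22 blocks) < R6 (26 blocks) < R11 (29 blocks) < …

R5, R3, R1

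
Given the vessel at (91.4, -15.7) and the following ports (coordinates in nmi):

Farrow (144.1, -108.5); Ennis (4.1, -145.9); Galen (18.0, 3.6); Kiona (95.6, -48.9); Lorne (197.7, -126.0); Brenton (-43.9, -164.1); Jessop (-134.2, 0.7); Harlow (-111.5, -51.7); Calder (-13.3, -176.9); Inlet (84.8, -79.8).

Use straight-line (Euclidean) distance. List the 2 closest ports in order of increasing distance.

Kiona, Inlet

Distances from (91.4, -15.7):
Farrow: √((52.7)² + (-92.8)²) = √(2777.290 + 8611.840) = 106.7 nmi
Ennis: √((-87.3)² + (-130.2)²) = √(7621.290 + 16952.040) = 156.8 nmi
Galen: √((-73.4)² + (19.3)²) = √(5387.560 + 372.490) = 75.9 nmi
Kiona: √((4.2)² + (-33.2)²) = √(17.640 + 1102.240) = 33.5 nmi
Lorne: √((106.3)² + (-110.3)²) = √(11299.690 + 12166.090) = 153.2 nmi
Brenton: √((-135.3)² + (-148.4)²) = √(18306.090 + 22022.560) = 200.8 nmi
Jessop: √((-225.6)² + (16.4)²) = √(50895.360 + 268.960) = 226.2 nmi
Harlow: √((-202.9)² + (-36.0)²) = √(41168.410 + 1296.000) = 206.1 nmi
Calder: √((-104.7)² + (-161.2)²) = √(10962.090 + 25985.440) = 192.2 nmi
Inlet: √((-6.6)² + (-64.1)²) = √(43.560 + 4108.810) = 64.4 nmi
Sorted: Kiona (33.5 nmi) < Inlet (64.4 nmi) < Galen (75.9 nmi) < Farrow (106.7 nmi) < …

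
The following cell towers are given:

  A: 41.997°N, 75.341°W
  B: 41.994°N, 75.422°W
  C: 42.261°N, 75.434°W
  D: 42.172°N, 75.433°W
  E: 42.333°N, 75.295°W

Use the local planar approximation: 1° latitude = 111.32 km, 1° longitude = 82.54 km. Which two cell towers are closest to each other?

Pairwise distances:
A–B: √((-0.003·111.32)² + (-0.081·82.54)²) = √(0.11153 + 44.69912) = 6.694 km
C–D: √((-0.089·111.32)² + (0.001·82.54)²) = √(98.15816 + 0.00681) = 9.908 km
C–E: √((0.072·111.32)² + (0.139·82.54)²) = √(64.24087 + 131.63111) = 13.995 km
B–D: √((0.178·111.32)² + (-0.011·82.54)²) = √(392.63264 + 0.82436) = 19.836 km
A–D: √((0.175·111.32)² + (-0.092·82.54)²) = √(379.50936 + 57.66398) = 20.909 km
D–E: √((0.161·111.32)² + (0.138·82.54)²) = √(321.21672 + 129.74395) = 21.236 km
B–C: √((0.267·111.32)² + (-0.012·82.54)²) = √(883.42344 + 0.98105) = 29.739 km
A–C: √((0.264·111.32)² + (-0.093·82.54)²) = √(863.68276 + 58.92435) = 30.374 km
A–E: √((0.336·111.32)² + (0.046·82.54)²) = √(1399.02331 + 14.41599) = 37.596 km
B–E: √((0.339·111.32)² + (0.127·82.54)²) = √(1424.11740 + 109.88448) = 39.166 km
Closest pair: A–B at 6.694 km.

A and B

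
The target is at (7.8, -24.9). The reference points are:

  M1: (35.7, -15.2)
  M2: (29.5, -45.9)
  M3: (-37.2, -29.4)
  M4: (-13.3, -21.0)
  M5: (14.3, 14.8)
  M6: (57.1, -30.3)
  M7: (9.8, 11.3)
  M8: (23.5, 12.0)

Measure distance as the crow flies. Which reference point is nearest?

M4

Distances from (7.8, -24.9):
M1: 29.5
M2: 30.2
M3: 45.2
M4: 21.5
M5: 40.2
M6: 49.6
M7: 36.3
M8: 40.1
Minimum: M4 at 21.5.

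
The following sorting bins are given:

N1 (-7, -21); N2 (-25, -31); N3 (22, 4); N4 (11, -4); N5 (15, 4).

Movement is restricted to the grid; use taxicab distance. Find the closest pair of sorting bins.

Pairwise distances:
N1–N2: 28
N1–N3: 54
N1–N4: 35
N1–N5: 47
N2–N3: 82
N2–N4: 63
N2–N5: 75
N3–N4: 19
N3–N5: 7
N4–N5: 12
Closest pair: N3–N5 at 7.

N3 and N5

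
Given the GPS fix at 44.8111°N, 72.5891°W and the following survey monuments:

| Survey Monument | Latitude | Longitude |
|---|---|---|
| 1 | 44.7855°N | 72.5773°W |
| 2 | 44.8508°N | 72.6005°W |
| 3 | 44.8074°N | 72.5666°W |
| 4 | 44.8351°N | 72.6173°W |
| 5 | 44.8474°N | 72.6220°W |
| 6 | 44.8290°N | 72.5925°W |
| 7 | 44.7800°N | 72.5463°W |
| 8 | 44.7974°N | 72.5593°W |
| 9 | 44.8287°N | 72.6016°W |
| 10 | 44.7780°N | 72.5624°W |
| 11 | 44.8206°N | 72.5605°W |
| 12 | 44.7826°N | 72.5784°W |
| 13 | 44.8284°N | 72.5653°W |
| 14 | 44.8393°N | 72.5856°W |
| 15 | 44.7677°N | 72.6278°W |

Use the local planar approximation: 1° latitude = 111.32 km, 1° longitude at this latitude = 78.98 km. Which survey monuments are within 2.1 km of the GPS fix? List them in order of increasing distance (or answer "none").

3, 6

Distances from 44.8111°N, 72.5891°W:
1: √((-0.0256·111.32)² + (0.0118·78.98)²) = √(8.121314 + 0.868557) = 2.9983 km
2: √((0.0397·111.32)² + (-0.0114·78.98)²) = √(19.531132 + 0.810670) = 4.5102 km
3: √((-0.0037·111.32)² + (0.0225·78.98)²) = √(0.169648 + 3.157907) = 1.8242 km
4: √((0.0240·111.32)² + (-0.0282·78.98)²) = √(7.137874 + 4.960580) = 3.4783 km
5: √((0.0363·111.32)² + (-0.0329·78.98)²) = √(16.329002 + 6.751901) = 4.8043 km
6: √((0.0179·111.32)² + (-0.0034·78.98)²) = √(3.970566 + 0.072109) = 2.0106 km
7: √((-0.0311·111.32)² + (0.0428·78.98)²) = √(11.985804 + 11.426726) = 4.8386 km
8: √((-0.0137·111.32)² + (0.0298·78.98)²) = √(2.325881 + 5.539452) = 2.8045 km
9: √((0.0176·111.32)² + (-0.0125·78.98)²) = √(3.838590 + 0.974663) = 2.1939 km
10: √((-0.0331·111.32)² + (0.0267·78.98)²) = √(13.576955 + 4.446894) = 4.2455 km
11: √((0.0095·111.32)² + (0.0286·78.98)²) = √(1.118391 + 5.102304) = 2.4941 km
12: √((-0.0285·111.32)² + (0.0107·78.98)²) = √(10.065518 + 0.714170) = 3.2832 km
13: √((0.0173·111.32)² + (0.0238·78.98)²) = √(3.708844 + 3.533362) = 2.6911 km
14: √((0.0282·111.32)² + (0.0035·78.98)²) = √(9.854727 + 0.076414) = 3.1514 km
15: √((-0.0434·111.32)² + (-0.0387·78.98)²) = √(23.341344 + 9.342351) = 5.7170 km
Threshold 2.1 km: 3 (1.8242 km), 6 (2.0106 km) are within range.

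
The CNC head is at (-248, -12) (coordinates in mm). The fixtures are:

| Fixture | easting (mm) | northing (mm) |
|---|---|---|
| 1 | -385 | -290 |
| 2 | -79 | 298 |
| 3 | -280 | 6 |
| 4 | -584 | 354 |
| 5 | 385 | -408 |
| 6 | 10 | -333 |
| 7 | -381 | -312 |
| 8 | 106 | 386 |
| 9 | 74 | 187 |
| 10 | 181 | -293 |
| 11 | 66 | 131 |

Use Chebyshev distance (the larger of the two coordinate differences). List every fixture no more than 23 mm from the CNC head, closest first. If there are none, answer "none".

Distances from (-248, -12):
1: max(|-137|, |-278|) = 278 mm
2: max(|169|, |310|) = 310 mm
3: max(|-32|, |18|) = 32 mm
4: max(|-336|, |366|) = 366 mm
5: max(|633|, |-396|) = 633 mm
6: max(|258|, |-321|) = 321 mm
7: max(|-133|, |-300|) = 300 mm
8: max(|354|, |398|) = 398 mm
9: max(|322|, |199|) = 322 mm
10: max(|429|, |-281|) = 429 mm
11: max(|314|, |143|) = 314 mm
Threshold 23 mm: none within range.

none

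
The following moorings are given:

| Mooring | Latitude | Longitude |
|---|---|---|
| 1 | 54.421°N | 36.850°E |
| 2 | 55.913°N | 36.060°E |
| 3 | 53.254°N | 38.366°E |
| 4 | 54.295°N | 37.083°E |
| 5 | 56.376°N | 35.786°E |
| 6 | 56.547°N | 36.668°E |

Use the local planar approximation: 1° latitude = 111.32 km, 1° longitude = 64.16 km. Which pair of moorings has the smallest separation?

Pairwise distances:
1–4: 20.499 km
2–5: 54.457 km
5–6: 59.705 km
2–6: 80.640 km
3–4: 142.145 km
1–3: 162.288 km
1–2: 173.651 km
2–4: 191.702 km
1–5: 228.086 km
1–6: 236.954 km
4–5: 246.150 km
4–6: 252.103 km
2–3: 330.917 km
3–6: 382.423 km
3–5: 384.949 km
Closest pair: 1–4 at 20.499 km.

1 and 4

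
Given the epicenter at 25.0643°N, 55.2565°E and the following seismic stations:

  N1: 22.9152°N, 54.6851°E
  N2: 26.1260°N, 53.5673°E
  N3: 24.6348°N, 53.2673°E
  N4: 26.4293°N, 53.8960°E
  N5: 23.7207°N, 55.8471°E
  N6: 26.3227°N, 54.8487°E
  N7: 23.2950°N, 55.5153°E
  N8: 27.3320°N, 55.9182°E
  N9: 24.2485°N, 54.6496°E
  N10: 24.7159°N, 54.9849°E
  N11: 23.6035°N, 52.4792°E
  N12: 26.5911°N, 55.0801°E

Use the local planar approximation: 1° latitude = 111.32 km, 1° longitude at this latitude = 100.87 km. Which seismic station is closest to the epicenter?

N10

Distances from 25.0643°N, 55.2565°E:
N1: √((-2.1491·111.32)² + (-0.5714·100.87)²) = √(57234.730691 + 3322.037371) = 246.0828 km
N2: √((1.0617·111.32)² + (-1.6892·100.87)²) = √(13968.508295 + 29032.617151) = 207.3671 km
N3: √((-0.4295·111.32)² + (-1.9892·100.87)²) = √(2285.981607 + 40260.664886) = 206.2684 km
N4: √((1.3650·111.32)² + (-1.3605·100.87)²) = √(23089.349523 + 18833.070575) = 204.7497 km
N5: √((-1.3436·111.32)² + (0.5906·100.87)²) = √(22371.050885 + 3549.040268) = 160.9972 km
N6: √((1.2584·111.32)² + (-0.4078·100.87)²) = √(19623.831880 + 1692.070619) = 145.9997 km
N7: √((-1.7693·111.32)² + (0.2588·100.87)²) = √(38792.641268 + 681.479170) = 198.6810 km
N8: √((2.2677·111.32)² + (0.6617·100.87)²) = √(63726.137376 + 4454.985665) = 261.1152 km
N9: √((-0.8158·111.32)² + (-0.6069·100.87)²) = √(8247.338070 + 3747.643891) = 109.5216 km
N10: √((-0.3484·111.32)² + (-0.2716·100.87)²) = √(1504.189968 + 750.556815) = 47.4842 km
N11: √((-1.4608·111.32)² + (-2.7773·100.87)²) = √(26444.046715 + 78481.921949) = 323.9228 km
N12: √((1.5268·111.32)² + (-0.1764·100.87)²) = √(28887.549181 + 316.607503) = 170.8922 km
Minimum: N10 at 47.4842 km.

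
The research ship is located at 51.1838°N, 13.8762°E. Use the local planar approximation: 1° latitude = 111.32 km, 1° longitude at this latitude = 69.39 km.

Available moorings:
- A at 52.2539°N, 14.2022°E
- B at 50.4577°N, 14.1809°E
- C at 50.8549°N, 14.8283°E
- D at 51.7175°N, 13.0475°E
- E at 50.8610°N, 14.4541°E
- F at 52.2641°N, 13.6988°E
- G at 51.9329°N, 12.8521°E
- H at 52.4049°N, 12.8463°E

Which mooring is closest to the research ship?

Distances from 51.1838°N, 13.8762°E:
A: √((1.0701·111.32)² + (0.3260·69.39)²) = √(14190.415876 + 511.715975) = 121.2523 km
B: √((-0.7261·111.32)² + (0.3047·69.39)²) = √(6533.400311 + 447.032073) = 83.5490 km
C: √((-0.3289·111.32)² + (0.9521·69.39)²) = √(1340.522606 + 4364.745293) = 75.5332 km
D: √((0.5337·111.32)² + (-0.8287·69.39)²) = √(3529.724431 + 3306.651707) = 82.6824 km
E: √((-0.3228·111.32)² + (0.5779·69.39)²) = √(1291.259255 + 1608.048576) = 53.8452 km
F: √((1.0803·111.32)² + (-0.1774·69.39)²) = √(14462.226119 + 151.530831) = 120.8874 km
G: √((0.7491·111.32)² + (-1.0241·69.39)²) = √(6953.860745 + 5049.850339) = 109.5614 km
H: √((1.2211·111.32)² + (-1.0299·69.39)²) = √(18477.740253 + 5107.212065) = 153.5739 km
Minimum: E at 53.8452 km.

E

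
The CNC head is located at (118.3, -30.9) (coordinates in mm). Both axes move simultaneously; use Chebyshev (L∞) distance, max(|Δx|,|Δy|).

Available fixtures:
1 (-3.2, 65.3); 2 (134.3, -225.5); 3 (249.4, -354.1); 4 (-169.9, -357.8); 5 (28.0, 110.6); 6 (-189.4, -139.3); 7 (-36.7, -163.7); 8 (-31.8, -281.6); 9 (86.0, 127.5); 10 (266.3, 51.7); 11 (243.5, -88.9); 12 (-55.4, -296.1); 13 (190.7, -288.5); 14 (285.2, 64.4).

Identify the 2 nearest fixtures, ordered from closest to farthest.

Distances from (118.3, -30.9):
1: max(|-121.5|, |96.2|) = 121.5 mm
2: max(|16.0|, |-194.6|) = 194.6 mm
3: max(|131.1|, |-323.2|) = 323.2 mm
4: max(|-288.2|, |-326.9|) = 326.9 mm
5: max(|-90.3|, |141.5|) = 141.5 mm
6: max(|-307.7|, |-108.4|) = 307.7 mm
7: max(|-155.0|, |-132.8|) = 155.0 mm
8: max(|-150.1|, |-250.7|) = 250.7 mm
9: max(|-32.3|, |158.4|) = 158.4 mm
10: max(|148.0|, |82.6|) = 148.0 mm
11: max(|125.2|, |-58.0|) = 125.2 mm
12: max(|-173.7|, |-265.2|) = 265.2 mm
13: max(|72.4|, |-257.6|) = 257.6 mm
14: max(|166.9|, |95.3|) = 166.9 mm
Sorted: 1 (121.5 mm) < 11 (125.2 mm) < 5 (141.5 mm) < 10 (148.0 mm) < …

1, 11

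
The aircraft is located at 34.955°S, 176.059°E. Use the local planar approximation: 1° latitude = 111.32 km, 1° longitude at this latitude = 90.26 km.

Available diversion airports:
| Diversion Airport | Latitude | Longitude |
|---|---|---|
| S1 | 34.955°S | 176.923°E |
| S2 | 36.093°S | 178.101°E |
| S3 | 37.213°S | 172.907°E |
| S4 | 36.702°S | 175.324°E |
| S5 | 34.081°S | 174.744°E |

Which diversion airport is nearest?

Distances from 34.955°S, 176.059°E:
S1: √((0.000·111.32)² + (0.864·90.26)²) = √(0.00000 + 6081.60408) = 77.985 km
S2: √((-1.138·111.32)² + (2.042·90.26)²) = √(16048.36966 + 33970.51523) = 223.649 km
S3: √((-2.258·111.32)² + (-3.152·90.26)²) = √(63182.13112 + 80939.97688) = 379.634 km
S4: √((-1.747·111.32)² + (-0.735·90.26)²) = √(37820.93013 + 4401.14155) = 205.480 km
S5: √((0.874·111.32)² + (-1.315·90.26)²) = √(9466.06017 + 14087.76713) = 153.473 km
Minimum: S1 at 77.985 km.

S1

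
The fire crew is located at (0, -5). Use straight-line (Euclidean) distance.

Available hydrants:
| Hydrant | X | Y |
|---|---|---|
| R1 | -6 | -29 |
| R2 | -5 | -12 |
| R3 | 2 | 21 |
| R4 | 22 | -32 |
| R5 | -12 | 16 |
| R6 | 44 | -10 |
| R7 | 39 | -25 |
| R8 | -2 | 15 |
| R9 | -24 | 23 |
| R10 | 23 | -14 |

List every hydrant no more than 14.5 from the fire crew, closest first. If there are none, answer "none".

Distances from (0, -5):
R1: 24.74
R2: 8.60
R3: 26.08
R4: 34.83
R5: 24.19
R6: 44.28
R7: 43.83
R8: 20.10
R9: 36.88
R10: 24.70
Threshold 14.5: R2 (8.60) is within range.

R2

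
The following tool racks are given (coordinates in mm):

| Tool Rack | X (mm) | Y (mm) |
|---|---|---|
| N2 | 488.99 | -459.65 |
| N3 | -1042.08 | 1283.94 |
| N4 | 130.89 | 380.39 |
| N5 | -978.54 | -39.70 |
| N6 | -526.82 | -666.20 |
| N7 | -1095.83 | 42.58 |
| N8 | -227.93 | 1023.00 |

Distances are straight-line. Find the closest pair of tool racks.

Pairwise distances:
N2–N3: √((-1531.07)² + (1743.59)²) = √(2344175.3449 + 3040106.0881) = 2320.41 mm
N2–N4: √((-358.10)² + (840.04)²) = √(128235.6100 + 705667.2016) = 913.18 mm
N2–N5: √((-1467.53)² + (419.95)²) = √(2153644.3009 + 176358.0025) = 1526.43 mm
N2–N6: √((-1015.81)² + (-206.55)²) = √(1031869.9561 + 42662.9025) = 1036.60 mm
N2–N7: √((-1584.82)² + (502.23)²) = √(2511654.4324 + 252234.9729) = 1662.49 mm
N2–N8: √((-716.92)² + (1482.65)²) = √(513974.2864 + 2198251.0225) = 1646.88 mm
N3–N4: √((1172.97)² + (-903.55)²) = √(1375858.6209 + 816402.6025) = 1480.63 mm
N3–N5: √((63.54)² + (-1323.64)²) = √(4037.3316 + 1752022.8496) = 1325.16 mm
N3–N6: √((515.26)² + (-1950.14)²) = √(265492.8676 + 3803046.0196) = 2017.06 mm
N3–N7: √((-53.75)² + (-1241.36)²) = √(2889.0625 + 1540974.6496) = 1242.52 mm
N3–N8: √((814.15)² + (-260.94)²) = √(662840.2225 + 68089.6836) = 854.94 mm
N4–N5: √((-1109.43)² + (-420.09)²) = √(1230834.9249 + 176475.6081) = 1186.30 mm
N4–N6: √((-657.71)² + (-1046.59)²) = √(432582.4441 + 1095350.6281) = 1236.10 mm
N4–N7: √((-1226.72)² + (-337.81)²) = √(1504841.9584 + 114115.5961) = 1272.38 mm
N4–N8: √((-358.82)² + (642.61)²) = √(128751.7924 + 412947.6121) = 736.00 mm
N5–N6: √((451.72)² + (-626.50)²) = √(204050.9584 + 392502.2500) = 772.37 mm
N5–N7: √((-117.29)² + (82.28)²) = √(13756.9441 + 6769.9984) = 143.27 mm
N5–N8: √((750.61)² + (1062.70)²) = √(563415.3721 + 1129331.2900) = 1301.06 mm
N6–N7: √((-569.01)² + (708.78)²) = √(323772.3801 + 502369.0884) = 908.92 mm
N6–N8: √((298.89)² + (1689.20)²) = √(89335.2321 + 2853396.6400) = 1715.44 mm
N7–N8: √((867.90)² + (980.42)²) = √(753250.4100 + 961223.3764) = 1309.38 mm
Closest pair: N5–N7 at 143.27 mm.

N5 and N7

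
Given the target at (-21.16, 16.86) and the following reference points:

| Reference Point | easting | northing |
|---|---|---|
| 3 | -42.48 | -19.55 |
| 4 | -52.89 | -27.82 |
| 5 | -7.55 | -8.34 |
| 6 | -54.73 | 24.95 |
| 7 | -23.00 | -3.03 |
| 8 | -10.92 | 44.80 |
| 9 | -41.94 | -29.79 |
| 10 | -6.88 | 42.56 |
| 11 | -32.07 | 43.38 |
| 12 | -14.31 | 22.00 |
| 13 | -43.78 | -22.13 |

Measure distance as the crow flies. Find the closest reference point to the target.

Distances from (-21.16, 16.86):
3: √((-21.32)² + (-36.41)²) = √(454.5424 + 1325.6881) = 42.19
4: √((-31.73)² + (-44.68)²) = √(1006.7929 + 1996.3024) = 54.80
5: √((13.61)² + (-25.20)²) = √(185.2321 + 635.0400) = 28.64
6: √((-33.57)² + (8.09)²) = √(1126.9449 + 65.4481) = 34.53
7: √((-1.84)² + (-19.89)²) = √(3.3856 + 395.6121) = 19.97
8: √((10.24)² + (27.94)²) = √(104.8576 + 780.6436) = 29.76
9: √((-20.78)² + (-46.65)²) = √(431.8084 + 2176.2225) = 51.07
10: √((14.28)² + (25.70)²) = √(203.9184 + 660.4900) = 29.40
11: √((-10.91)² + (26.52)²) = √(119.0281 + 703.3104) = 28.68
12: √((6.85)² + (5.14)²) = √(46.9225 + 26.4196) = 8.56
13: √((-22.62)² + (-38.99)²) = √(511.6644 + 1520.2201) = 45.08
Minimum: 12 at 8.56.

12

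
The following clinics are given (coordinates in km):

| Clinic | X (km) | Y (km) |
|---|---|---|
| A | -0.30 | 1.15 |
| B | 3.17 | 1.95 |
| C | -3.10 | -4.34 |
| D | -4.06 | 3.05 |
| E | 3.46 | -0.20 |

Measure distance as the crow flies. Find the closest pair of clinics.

Pairwise distances:
B–E: 2.17 km
A–B: 3.56 km
A–E: 4.00 km
A–D: 4.21 km
A–C: 6.16 km
B–D: 7.31 km
C–D: 7.45 km
C–E: 7.76 km
D–E: 8.19 km
B–C: 8.88 km
Closest pair: B–E at 2.17 km.

B and E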